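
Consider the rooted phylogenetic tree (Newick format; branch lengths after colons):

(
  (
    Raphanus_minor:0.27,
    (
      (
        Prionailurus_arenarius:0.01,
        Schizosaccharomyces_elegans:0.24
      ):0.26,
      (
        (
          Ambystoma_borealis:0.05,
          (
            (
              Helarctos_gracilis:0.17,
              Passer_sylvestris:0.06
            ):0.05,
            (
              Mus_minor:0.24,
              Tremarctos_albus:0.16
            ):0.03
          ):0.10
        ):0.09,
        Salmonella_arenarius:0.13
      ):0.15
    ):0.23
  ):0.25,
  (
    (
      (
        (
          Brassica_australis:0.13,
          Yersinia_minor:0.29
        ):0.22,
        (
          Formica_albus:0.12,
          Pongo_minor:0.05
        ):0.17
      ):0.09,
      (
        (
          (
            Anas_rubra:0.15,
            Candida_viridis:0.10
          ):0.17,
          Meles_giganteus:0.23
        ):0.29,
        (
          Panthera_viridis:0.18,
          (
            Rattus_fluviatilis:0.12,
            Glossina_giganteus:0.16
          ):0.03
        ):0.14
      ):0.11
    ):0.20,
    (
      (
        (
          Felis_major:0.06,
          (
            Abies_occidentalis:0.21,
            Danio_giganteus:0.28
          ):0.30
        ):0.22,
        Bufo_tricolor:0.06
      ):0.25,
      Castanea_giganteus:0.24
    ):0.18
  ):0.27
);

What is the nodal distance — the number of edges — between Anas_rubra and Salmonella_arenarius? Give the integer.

10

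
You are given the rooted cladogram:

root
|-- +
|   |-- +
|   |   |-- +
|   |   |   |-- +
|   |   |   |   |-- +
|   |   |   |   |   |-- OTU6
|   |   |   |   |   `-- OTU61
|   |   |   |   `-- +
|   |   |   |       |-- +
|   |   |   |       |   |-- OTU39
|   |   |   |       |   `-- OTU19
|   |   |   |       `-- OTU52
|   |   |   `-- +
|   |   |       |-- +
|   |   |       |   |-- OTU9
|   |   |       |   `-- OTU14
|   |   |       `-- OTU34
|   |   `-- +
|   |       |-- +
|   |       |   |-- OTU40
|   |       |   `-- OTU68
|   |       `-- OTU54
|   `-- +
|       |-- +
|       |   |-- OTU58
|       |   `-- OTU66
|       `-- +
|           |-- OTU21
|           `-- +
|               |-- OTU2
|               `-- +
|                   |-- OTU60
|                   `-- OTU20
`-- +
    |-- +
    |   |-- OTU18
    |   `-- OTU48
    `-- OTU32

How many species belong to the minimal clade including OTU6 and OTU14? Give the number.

The MRCA of OTU6 and OTU14 is the node subtending (((OTU6,OTU61),((OTU39,OTU19),OTU52)),((OTU9,OTU14),OTU34)).
That clade contains 8 terminal taxa: OTU14, OTU19, OTU34, OTU39, OTU52, OTU6, OTU61, OTU9.

8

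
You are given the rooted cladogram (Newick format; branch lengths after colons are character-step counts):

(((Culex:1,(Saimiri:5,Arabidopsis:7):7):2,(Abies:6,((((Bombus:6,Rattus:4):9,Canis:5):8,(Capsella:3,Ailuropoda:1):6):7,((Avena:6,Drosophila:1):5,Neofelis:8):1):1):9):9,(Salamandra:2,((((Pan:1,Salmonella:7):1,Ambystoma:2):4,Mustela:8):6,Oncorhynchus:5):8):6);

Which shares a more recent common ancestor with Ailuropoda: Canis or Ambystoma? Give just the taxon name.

The MRCA of Ailuropoda and Canis subtends (((Bombus,Rattus),Canis),(Capsella,Ailuropoda)) (5 taxa).
The MRCA of Ailuropoda and Ambystoma is the root, subtending the entire tree (18 taxa).
The first is nested inside the second, so Ailuropoda shares a more recent common ancestor with Canis.

Canis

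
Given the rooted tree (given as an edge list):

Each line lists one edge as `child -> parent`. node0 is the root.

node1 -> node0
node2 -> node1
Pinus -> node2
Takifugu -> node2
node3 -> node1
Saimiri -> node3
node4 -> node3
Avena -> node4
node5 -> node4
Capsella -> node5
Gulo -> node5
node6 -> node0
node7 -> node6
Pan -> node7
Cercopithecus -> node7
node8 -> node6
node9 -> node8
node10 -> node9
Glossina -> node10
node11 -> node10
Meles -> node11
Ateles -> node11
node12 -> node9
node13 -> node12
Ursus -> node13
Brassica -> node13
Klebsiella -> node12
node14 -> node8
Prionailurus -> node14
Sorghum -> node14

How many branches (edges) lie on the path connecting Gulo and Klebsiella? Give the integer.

10

The MRCA of Gulo and Klebsiella is the root of the tree.
From Gulo up to that node: 5 branches. From Klebsiella up to the same node: 5 branches. Total: 5 + 5 = 10.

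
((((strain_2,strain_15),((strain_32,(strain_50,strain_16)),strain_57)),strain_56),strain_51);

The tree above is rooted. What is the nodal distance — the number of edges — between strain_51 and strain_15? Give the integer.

The MRCA of strain_51 and strain_15 is the root of the tree.
From strain_51 up to that node: 1 branch. From strain_15 up to the same node: 4 branches. Total: 1 + 4 = 5.

5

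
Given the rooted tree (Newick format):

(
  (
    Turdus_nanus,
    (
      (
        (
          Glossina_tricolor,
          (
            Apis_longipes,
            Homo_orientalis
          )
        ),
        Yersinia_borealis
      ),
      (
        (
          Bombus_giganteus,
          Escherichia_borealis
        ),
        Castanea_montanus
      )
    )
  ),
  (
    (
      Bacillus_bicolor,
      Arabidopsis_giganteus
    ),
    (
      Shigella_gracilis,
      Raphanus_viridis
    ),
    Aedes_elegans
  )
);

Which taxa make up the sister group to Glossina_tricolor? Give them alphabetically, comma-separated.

Apis_longipes, Homo_orientalis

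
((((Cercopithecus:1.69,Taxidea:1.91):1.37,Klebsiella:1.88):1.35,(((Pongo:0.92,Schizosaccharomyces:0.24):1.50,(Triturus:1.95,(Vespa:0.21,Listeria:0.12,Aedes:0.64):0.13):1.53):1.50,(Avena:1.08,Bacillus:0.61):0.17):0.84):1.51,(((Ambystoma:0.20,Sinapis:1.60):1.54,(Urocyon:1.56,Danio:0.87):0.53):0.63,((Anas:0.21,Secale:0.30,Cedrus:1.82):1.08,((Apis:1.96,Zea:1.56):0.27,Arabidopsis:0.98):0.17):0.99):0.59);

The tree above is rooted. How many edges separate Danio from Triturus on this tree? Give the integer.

The MRCA of Danio and Triturus is the root of the tree.
From Danio up to that node: 4 branches. From Triturus up to the same node: 5 branches. Total: 4 + 5 = 9.

9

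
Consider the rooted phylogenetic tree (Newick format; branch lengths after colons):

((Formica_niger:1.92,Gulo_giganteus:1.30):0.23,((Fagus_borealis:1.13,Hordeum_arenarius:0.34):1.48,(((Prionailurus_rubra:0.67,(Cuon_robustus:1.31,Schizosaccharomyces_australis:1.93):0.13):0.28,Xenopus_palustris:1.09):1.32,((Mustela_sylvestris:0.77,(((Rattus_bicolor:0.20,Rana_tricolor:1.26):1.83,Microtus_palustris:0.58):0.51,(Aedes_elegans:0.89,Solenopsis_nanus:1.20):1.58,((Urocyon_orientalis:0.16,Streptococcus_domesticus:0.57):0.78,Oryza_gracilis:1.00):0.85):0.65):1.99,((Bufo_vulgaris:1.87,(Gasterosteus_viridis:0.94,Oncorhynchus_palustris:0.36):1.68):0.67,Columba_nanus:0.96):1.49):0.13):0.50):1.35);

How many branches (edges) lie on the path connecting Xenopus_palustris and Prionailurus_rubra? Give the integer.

3

The MRCA of Xenopus_palustris and Prionailurus_rubra is the node subtending ((Prionailurus_rubra,(Cuon_robustus,Schizosaccharomyces_australis)),Xenopus_palustris).
From Xenopus_palustris up to that node: 1 branch. From Prionailurus_rubra up to the same node: 2 branches. Total: 1 + 2 = 3.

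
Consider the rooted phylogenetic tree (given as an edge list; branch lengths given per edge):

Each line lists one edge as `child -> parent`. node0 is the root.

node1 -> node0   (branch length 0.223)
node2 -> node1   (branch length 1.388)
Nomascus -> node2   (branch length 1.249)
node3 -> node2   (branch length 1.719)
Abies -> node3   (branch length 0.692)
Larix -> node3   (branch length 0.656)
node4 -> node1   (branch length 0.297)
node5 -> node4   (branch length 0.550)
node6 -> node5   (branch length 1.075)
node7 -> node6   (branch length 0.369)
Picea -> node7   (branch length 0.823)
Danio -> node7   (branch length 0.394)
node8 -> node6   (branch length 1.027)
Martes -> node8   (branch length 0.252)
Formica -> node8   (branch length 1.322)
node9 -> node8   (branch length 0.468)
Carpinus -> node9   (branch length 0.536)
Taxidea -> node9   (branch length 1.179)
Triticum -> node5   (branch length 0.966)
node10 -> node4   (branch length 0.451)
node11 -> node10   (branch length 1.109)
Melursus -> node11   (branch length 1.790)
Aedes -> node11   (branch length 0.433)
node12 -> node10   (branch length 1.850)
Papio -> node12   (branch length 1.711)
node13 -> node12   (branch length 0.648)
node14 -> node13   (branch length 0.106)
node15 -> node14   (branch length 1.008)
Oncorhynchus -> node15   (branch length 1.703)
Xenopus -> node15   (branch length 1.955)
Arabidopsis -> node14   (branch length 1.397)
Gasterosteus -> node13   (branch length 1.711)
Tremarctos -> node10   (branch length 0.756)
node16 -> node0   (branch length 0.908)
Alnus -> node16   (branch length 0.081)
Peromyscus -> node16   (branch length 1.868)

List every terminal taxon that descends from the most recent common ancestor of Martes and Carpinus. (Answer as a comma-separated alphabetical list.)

Tracing Martes: it sits inside (Martes,Formica,(Carpinus,Taxidea)).
Tracing Carpinus: it sits inside (Carpinus,Taxidea).
The smallest clade enclosing both is (Martes,Formica,(Carpinus,Taxidea)); the answer is its 4 terminal taxa in alphabetical order.

Carpinus, Formica, Martes, Taxidea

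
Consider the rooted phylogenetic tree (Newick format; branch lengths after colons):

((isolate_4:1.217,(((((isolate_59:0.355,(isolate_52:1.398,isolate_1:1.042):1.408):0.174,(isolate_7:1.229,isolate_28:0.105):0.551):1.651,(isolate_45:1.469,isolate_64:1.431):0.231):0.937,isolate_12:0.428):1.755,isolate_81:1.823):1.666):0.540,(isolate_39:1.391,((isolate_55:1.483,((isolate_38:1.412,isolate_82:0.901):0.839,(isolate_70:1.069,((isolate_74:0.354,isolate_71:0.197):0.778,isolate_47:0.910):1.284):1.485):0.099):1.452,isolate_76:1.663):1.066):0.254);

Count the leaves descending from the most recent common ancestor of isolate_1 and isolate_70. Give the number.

The MRCA of isolate_1 and isolate_70 is the root, so the clade is the entire tree.
That clade contains 19 terminal taxa: isolate_1, isolate_12, isolate_28, isolate_38, isolate_39, isolate_4, isolate_45, isolate_47, isolate_52, isolate_55, isolate_59, isolate_64, isolate_7, isolate_70, isolate_71, isolate_74, isolate_76, isolate_81, isolate_82.

19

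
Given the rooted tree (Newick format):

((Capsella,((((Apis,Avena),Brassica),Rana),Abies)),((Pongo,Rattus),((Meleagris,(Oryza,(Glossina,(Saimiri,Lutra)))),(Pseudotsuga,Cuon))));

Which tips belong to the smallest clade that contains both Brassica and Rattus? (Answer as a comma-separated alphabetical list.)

Tracing Brassica: it sits inside ((Apis,Avena),Brassica).
Tracing Rattus: it sits inside (Pongo,Rattus).
The smallest clade enclosing both is the whole tree (their MRCA is the root), so the answer is all 15 tips in alphabetical order.

Abies, Apis, Avena, Brassica, Capsella, Cuon, Glossina, Lutra, Meleagris, Oryza, Pongo, Pseudotsuga, Rana, Rattus, Saimiri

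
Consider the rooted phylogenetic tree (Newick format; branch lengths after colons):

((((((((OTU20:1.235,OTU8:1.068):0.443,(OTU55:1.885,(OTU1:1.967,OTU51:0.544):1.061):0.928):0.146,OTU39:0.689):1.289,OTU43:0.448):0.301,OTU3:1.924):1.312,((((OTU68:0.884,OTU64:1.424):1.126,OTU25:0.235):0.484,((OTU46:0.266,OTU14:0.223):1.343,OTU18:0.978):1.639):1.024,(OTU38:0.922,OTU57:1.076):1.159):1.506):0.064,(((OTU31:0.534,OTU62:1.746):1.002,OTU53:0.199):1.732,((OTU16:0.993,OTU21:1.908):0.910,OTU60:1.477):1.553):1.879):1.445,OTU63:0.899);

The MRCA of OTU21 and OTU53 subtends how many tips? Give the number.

The MRCA of OTU21 and OTU53 is the node subtending (((OTU31,OTU62),OTU53),((OTU16,OTU21),OTU60)).
That clade contains 6 terminal taxa: OTU16, OTU21, OTU31, OTU53, OTU60, OTU62.

6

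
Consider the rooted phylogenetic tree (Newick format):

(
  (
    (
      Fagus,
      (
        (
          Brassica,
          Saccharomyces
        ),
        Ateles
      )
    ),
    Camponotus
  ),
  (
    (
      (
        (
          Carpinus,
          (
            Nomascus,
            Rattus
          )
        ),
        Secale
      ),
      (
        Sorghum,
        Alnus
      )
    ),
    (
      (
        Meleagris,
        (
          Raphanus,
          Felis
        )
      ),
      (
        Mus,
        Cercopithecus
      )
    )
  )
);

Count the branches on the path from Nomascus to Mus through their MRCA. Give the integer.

8

The MRCA of Nomascus and Mus is the node subtending ((((Carpinus,(Nomascus,Rattus)),Secale),(Sorghum,Alnus)),((Meleagris,(Raphanus,Felis)),(Mus,Cercopithecus))).
From Nomascus up to that node: 5 branches. From Mus up to the same node: 3 branches. Total: 5 + 3 = 8.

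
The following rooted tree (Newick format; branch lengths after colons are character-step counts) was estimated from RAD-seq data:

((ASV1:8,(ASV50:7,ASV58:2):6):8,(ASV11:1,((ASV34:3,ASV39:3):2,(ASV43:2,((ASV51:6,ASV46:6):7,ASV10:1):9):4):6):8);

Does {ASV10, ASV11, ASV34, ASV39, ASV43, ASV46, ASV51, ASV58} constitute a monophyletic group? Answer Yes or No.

The MRCA of the listed taxa is the root, so the smallest clade containing them is the whole tree.
That clade also contains ASV1, ASV50, which are not in the proposed group, so the group is not monophyletic.

No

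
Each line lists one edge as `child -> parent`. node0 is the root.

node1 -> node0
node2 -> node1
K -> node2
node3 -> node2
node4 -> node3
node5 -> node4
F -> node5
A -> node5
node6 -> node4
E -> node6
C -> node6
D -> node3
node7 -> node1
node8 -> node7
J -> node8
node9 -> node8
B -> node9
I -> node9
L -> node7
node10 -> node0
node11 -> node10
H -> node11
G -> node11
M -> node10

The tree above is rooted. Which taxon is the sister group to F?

A

F attaches to the tree at the node subtending (F,A).
The other lineage descending from that same node — the sister group — is the single tip A.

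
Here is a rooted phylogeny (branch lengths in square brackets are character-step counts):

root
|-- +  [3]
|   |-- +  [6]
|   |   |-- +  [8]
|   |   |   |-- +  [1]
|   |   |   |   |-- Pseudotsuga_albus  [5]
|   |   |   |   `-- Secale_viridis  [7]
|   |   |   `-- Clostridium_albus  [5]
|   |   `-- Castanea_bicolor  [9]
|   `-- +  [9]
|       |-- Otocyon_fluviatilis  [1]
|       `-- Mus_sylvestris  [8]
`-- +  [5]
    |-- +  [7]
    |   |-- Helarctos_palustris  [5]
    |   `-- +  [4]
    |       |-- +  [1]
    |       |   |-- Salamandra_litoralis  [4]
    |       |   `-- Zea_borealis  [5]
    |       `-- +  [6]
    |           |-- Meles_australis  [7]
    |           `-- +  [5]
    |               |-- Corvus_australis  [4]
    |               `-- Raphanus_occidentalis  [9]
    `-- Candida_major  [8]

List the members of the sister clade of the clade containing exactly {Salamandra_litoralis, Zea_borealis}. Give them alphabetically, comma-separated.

Corvus_australis, Meles_australis, Raphanus_occidentalis

The clade containing exactly {Salamandra_litoralis, Zea_borealis} attaches to the tree at the node subtending ((Salamandra_litoralis,Zea_borealis),(Meles_australis,(Corvus_australis,Raphanus_occidentalis))).
The other lineage descending from that same node — the sister group — is (Meles_australis,(Corvus_australis,Raphanus_occidentalis)); its 3 tips in alphabetical order are the answer.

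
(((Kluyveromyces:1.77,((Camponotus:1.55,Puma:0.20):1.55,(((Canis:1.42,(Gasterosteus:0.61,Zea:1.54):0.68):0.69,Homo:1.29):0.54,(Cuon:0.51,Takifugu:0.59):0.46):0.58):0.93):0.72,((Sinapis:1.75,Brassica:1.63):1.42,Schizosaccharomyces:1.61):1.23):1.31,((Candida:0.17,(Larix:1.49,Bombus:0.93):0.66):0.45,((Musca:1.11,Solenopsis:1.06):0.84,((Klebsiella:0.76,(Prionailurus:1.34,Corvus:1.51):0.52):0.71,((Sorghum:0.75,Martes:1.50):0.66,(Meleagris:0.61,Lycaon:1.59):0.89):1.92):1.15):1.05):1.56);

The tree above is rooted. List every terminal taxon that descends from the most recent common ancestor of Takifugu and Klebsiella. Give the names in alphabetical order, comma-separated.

Tracing Takifugu: it sits inside (Cuon,Takifugu).
Tracing Klebsiella: it sits inside (Klebsiella,(Prionailurus,Corvus)).
The smallest clade enclosing both is the whole tree (their MRCA is the root), so the answer is all 24 tips in alphabetical order.

Bombus, Brassica, Camponotus, Candida, Canis, Corvus, Cuon, Gasterosteus, Homo, Klebsiella, Kluyveromyces, Larix, Lycaon, Martes, Meleagris, Musca, Prionailurus, Puma, Schizosaccharomyces, Sinapis, Solenopsis, Sorghum, Takifugu, Zea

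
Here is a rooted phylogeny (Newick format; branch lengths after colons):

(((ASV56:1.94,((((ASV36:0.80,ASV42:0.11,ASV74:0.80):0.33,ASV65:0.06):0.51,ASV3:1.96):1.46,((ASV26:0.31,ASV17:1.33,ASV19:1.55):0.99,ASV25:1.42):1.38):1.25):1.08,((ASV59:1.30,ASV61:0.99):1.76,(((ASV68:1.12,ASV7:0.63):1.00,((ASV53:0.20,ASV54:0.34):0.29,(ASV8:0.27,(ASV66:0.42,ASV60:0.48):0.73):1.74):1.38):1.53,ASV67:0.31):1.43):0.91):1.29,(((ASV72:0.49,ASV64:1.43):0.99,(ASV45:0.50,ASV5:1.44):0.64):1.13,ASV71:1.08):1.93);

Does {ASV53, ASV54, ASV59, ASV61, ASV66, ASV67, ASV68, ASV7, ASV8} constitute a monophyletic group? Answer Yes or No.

The MRCA of the listed taxa subtends ((ASV59,ASV61),(((ASV68,ASV7),((ASV53,ASV54),(ASV8,(ASV66,ASV60)))),ASV67)).
That clade also contains ASV60, which is not in the proposed group, so the group is not monophyletic.

No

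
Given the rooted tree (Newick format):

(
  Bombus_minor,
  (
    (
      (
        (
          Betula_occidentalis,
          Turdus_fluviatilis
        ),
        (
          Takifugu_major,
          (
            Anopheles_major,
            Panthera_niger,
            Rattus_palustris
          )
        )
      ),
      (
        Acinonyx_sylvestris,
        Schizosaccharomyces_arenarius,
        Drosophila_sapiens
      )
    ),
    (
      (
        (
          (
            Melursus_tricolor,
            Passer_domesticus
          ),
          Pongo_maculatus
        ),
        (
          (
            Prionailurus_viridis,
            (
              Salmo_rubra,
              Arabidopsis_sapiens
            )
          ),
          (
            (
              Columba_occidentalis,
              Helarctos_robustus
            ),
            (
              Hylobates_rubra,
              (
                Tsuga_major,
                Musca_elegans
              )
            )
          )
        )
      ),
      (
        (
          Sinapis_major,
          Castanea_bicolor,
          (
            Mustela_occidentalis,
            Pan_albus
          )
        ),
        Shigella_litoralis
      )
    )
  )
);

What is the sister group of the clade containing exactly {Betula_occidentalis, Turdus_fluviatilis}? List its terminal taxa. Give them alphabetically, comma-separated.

Anopheles_major, Panthera_niger, Rattus_palustris, Takifugu_major

The clade containing exactly {Betula_occidentalis, Turdus_fluviatilis} attaches to the tree at the node subtending ((Betula_occidentalis,Turdus_fluviatilis),(Takifugu_major,(Anopheles_major,Panthera_niger,Rattus_palustris))).
The other lineage descending from that same node — the sister group — is (Takifugu_major,(Anopheles_major,Panthera_niger,Rattus_palustris)); its 4 tips in alphabetical order are the answer.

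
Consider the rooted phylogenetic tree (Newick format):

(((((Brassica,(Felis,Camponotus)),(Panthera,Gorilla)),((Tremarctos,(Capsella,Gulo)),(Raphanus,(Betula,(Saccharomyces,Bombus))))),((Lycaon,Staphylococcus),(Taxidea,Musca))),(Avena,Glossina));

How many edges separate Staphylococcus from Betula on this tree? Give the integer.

The MRCA of Staphylococcus and Betula is the node subtending ((((Brassica,(Felis,Camponotus)),(Panthera,Gorilla)),((Tremarctos,(Capsella,Gulo)),(Raphanus,(Betula,(Saccharomyces,Bombus))))),((Lycaon,Staphylococcus),(Taxidea,Musca))).
From Staphylococcus up to that node: 3 branches. From Betula up to the same node: 5 branches. Total: 3 + 5 = 8.

8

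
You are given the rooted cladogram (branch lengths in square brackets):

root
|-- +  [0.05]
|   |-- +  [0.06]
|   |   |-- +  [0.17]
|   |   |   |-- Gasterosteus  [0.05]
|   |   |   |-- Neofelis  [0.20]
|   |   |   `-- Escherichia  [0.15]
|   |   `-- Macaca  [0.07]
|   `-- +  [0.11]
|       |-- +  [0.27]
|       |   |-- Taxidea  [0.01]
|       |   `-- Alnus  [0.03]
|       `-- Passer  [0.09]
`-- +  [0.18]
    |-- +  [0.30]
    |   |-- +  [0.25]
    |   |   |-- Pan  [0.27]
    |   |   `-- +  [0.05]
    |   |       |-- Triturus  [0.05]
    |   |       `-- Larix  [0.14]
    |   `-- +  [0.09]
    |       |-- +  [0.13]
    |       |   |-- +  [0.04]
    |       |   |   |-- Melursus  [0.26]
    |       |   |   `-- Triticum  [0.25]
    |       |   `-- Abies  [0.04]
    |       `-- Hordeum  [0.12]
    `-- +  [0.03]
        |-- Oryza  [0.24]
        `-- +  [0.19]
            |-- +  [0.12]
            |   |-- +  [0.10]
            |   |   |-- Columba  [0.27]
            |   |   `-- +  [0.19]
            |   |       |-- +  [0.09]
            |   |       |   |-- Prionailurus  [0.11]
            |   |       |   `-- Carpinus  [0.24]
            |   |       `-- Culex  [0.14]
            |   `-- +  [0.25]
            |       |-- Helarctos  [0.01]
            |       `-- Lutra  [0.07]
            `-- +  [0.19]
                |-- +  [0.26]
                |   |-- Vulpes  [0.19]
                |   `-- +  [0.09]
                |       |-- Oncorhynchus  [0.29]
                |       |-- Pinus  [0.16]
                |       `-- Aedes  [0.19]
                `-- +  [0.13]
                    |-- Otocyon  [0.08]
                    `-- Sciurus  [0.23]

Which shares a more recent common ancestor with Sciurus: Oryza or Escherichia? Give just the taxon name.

Oryza

The MRCA of Sciurus and Oryza subtends (Oryza,(((Columba,((Prionailurus,Carpinus),Culex)),(Helarctos,Lutra)),((Vulpes,(Oncorhynchus,Pinus,Aedes)),(Otocyon,Sciurus)))) (13 taxa).
The MRCA of Sciurus and Escherichia is the root, subtending the entire tree (27 taxa).
The first is nested inside the second, so Sciurus shares a more recent common ancestor with Oryza.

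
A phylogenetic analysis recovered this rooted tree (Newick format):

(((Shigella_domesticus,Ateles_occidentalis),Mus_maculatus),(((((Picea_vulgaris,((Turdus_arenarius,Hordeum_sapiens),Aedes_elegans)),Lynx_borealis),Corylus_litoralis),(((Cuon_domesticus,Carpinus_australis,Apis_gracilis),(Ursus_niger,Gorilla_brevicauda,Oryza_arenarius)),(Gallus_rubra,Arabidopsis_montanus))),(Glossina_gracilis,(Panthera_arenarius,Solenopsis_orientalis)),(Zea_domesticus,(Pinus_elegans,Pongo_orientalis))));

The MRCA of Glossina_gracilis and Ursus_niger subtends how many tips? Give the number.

The MRCA of Glossina_gracilis and Ursus_niger is the node subtending (((((Picea_vulgaris,((Turdus_arenarius,Hordeum_sapiens),Aedes_elegans)),Lynx_borealis),Corylus_litoralis),(((Cuon_domesticus,Carpinus_australis,Apis_gracilis),(Ursus_niger,Gorilla_brevicauda,Oryza_arenarius)),(Gallus_rubra,Arabidopsis_montanus))),(Glossina_gracilis,(Panthera_arenarius,Solenopsis_orientalis)),(Zea_domesticus,(Pinus_elegans,Pongo_orientalis))).
That clade contains 20 terminal taxa: Aedes_elegans, Apis_gracilis, Arabidopsis_montanus, Carpinus_australis, Corylus_litoralis, Cuon_domesticus, Gallus_rubra, Glossina_gracilis, Gorilla_brevicauda, Hordeum_sapiens, Lynx_borealis, Oryza_arenarius, Panthera_arenarius, Picea_vulgaris, Pinus_elegans, Pongo_orientalis, Solenopsis_orientalis, Turdus_arenarius, Ursus_niger, Zea_domesticus.

20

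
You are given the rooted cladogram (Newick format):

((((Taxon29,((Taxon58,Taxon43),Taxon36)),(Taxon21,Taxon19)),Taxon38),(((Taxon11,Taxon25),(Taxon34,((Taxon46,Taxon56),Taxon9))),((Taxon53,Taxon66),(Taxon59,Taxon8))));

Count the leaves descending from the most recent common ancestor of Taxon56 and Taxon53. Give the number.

The MRCA of Taxon56 and Taxon53 is the node subtending (((Taxon11,Taxon25),(Taxon34,((Taxon46,Taxon56),Taxon9))),((Taxon53,Taxon66),(Taxon59,Taxon8))).
That clade contains 10 terminal taxa: Taxon11, Taxon25, Taxon34, Taxon46, Taxon53, Taxon56, Taxon59, Taxon66, Taxon8, Taxon9.

10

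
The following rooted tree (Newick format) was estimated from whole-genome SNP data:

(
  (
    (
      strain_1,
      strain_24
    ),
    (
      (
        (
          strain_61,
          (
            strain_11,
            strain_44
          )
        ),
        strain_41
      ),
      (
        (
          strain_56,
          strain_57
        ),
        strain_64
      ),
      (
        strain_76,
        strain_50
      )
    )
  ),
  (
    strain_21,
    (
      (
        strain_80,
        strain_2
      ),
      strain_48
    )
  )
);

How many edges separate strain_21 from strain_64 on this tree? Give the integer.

The MRCA of strain_21 and strain_64 is the root of the tree.
From strain_21 up to that node: 2 branches. From strain_64 up to the same node: 4 branches. Total: 2 + 4 = 6.

6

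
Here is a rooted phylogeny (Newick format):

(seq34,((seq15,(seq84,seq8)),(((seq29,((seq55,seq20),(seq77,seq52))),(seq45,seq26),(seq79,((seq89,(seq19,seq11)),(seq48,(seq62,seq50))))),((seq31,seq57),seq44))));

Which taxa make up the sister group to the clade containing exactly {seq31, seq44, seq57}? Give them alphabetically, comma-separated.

The clade containing exactly {seq31, seq44, seq57} attaches to the tree at the node subtending (((seq29,((seq55,seq20),(seq77,seq52))),(seq45,seq26),(seq79,((seq89,(seq19,seq11)),(seq48,(seq62,seq50))))),((seq31,seq57),seq44)).
The other lineage descending from that same node — the sister group — is ((seq29,((seq55,seq20),(seq77,seq52))),(seq45,seq26),(seq79,((seq89,(seq19,seq11)),(seq48,(seq62,seq50))))); its 14 tips in alphabetical order are the answer.

seq11, seq19, seq20, seq26, seq29, seq45, seq48, seq50, seq52, seq55, seq62, seq77, seq79, seq89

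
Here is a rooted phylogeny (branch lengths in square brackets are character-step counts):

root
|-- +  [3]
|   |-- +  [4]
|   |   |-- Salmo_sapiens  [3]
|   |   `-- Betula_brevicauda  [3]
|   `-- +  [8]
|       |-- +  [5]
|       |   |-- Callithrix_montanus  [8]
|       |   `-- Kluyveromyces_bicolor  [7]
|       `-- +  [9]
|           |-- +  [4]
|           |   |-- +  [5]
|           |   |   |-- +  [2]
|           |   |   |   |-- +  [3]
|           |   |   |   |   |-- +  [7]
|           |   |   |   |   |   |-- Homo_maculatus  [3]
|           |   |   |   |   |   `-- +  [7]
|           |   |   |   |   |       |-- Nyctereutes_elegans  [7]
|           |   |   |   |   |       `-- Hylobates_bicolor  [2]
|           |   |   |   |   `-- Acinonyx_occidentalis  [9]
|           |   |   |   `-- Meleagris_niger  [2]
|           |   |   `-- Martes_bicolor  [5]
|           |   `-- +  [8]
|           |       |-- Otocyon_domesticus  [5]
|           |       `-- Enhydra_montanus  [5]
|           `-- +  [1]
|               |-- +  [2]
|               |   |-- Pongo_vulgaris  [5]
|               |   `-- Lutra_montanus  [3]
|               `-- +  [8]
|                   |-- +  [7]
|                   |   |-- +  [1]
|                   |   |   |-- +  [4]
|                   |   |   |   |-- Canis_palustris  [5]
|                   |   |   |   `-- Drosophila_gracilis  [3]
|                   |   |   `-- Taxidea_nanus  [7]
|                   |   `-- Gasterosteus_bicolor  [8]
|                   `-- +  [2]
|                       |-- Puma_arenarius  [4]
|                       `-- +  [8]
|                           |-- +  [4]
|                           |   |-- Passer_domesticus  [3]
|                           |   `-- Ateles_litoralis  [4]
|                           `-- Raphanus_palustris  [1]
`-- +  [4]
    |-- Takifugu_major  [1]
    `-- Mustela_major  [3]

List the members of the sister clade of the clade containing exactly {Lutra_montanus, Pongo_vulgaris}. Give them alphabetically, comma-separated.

Ateles_litoralis, Canis_palustris, Drosophila_gracilis, Gasterosteus_bicolor, Passer_domesticus, Puma_arenarius, Raphanus_palustris, Taxidea_nanus

The clade containing exactly {Lutra_montanus, Pongo_vulgaris} attaches to the tree at the node subtending ((Pongo_vulgaris,Lutra_montanus),((((Canis_palustris,Drosophila_gracilis),Taxidea_nanus),Gasterosteus_bicolor),(Puma_arenarius,((Passer_domesticus,Ateles_litoralis),Raphanus_palustris)))).
The other lineage descending from that same node — the sister group — is ((((Canis_palustris,Drosophila_gracilis),Taxidea_nanus),Gasterosteus_bicolor),(Puma_arenarius,((Passer_domesticus,Ateles_litoralis),Raphanus_palustris))); its 8 tips in alphabetical order are the answer.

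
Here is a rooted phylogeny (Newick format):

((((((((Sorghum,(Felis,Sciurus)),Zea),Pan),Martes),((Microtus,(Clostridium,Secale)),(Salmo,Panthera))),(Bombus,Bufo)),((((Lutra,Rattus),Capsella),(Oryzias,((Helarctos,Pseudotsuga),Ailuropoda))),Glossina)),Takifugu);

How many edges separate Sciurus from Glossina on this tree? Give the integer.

The MRCA of Sciurus and Glossina is the node subtending (((((((Sorghum,(Felis,Sciurus)),Zea),Pan),Martes),((Microtus,(Clostridium,Secale)),(Salmo,Panthera))),(Bombus,Bufo)),((((Lutra,Rattus),Capsella),(Oryzias,((Helarctos,Pseudotsuga),Ailuropoda))),Glossina)).
From Sciurus up to that node: 8 branches. From Glossina up to the same node: 2 branches. Total: 8 + 2 = 10.

10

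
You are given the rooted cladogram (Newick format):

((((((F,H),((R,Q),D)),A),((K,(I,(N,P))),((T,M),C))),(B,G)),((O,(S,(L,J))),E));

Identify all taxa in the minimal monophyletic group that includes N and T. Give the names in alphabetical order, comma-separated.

C, I, K, M, N, P, T

Tracing N: it sits inside (N,P).
Tracing T: it sits inside (T,M).
The smallest clade enclosing both is ((K,(I,(N,P))),((T,M),C)); the answer is its 7 terminal taxa in alphabetical order.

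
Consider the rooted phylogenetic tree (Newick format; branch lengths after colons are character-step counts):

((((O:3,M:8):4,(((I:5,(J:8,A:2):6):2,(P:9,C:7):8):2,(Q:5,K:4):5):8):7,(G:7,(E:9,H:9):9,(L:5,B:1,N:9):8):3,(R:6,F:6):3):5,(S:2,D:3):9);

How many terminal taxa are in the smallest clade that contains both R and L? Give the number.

The MRCA of R and L is the node subtending (((O,M),(((I,(J,A)),(P,C)),(Q,K))),(G,(E,H),(L,B,N)),(R,F)).
That clade contains 17 terminal taxa: A, B, C, E, F, G, H, I, J, K, L, M, N, O, P, Q, R.

17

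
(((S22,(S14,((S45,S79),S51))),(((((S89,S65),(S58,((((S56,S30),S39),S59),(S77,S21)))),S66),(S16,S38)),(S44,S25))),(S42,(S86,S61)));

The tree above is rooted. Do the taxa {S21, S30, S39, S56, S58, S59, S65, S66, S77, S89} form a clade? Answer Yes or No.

The most recent common ancestor of these taxa subtends (((S89,S65),(S58,((((S56,S30),S39),S59),(S77,S21)))),S66).
That clade has exactly 10 tips — every listed taxon and nothing else — so the group is monophyletic.

Yes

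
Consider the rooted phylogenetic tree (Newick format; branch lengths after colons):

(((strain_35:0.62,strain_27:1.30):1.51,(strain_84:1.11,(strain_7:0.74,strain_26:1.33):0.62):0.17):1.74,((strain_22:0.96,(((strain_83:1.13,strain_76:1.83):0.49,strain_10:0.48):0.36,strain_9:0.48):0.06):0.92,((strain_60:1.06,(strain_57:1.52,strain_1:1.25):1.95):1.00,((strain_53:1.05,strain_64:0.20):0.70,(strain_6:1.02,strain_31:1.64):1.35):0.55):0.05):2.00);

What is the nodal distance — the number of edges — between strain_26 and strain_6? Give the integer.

9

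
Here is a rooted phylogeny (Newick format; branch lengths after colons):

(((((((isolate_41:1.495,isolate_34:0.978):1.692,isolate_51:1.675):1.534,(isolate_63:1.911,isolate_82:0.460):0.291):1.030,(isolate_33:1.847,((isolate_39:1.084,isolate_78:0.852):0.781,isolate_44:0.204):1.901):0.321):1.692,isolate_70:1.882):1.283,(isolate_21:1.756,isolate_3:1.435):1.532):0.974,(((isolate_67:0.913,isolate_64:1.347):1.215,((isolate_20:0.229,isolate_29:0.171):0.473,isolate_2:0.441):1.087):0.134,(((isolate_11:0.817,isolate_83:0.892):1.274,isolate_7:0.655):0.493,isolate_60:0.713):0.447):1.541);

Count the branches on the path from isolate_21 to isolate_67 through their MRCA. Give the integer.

7

The MRCA of isolate_21 and isolate_67 is the root of the tree.
From isolate_21 up to that node: 3 branches. From isolate_67 up to the same node: 4 branches. Total: 3 + 4 = 7.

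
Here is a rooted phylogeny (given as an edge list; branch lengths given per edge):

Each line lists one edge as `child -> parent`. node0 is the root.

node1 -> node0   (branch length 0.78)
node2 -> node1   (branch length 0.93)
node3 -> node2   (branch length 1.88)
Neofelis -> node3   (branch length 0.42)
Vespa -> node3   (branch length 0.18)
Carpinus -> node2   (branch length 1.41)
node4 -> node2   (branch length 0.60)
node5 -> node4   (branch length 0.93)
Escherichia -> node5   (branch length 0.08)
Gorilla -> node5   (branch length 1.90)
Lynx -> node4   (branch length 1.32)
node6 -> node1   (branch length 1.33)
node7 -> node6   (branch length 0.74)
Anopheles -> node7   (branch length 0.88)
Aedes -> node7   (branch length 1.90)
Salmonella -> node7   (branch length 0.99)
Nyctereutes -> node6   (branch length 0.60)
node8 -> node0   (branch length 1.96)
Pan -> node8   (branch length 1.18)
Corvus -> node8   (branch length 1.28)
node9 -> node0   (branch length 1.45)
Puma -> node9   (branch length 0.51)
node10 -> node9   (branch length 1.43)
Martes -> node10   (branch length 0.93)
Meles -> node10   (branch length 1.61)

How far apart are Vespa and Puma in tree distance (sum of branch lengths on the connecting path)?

5.73

The path runs Vespa → … → MRCA → … → Puma; the MRCA is the root of the tree.
Branch lengths along that path: 0.18 + 1.88 + 0.93 + 0.78 + 1.45 + 0.51 = 5.73.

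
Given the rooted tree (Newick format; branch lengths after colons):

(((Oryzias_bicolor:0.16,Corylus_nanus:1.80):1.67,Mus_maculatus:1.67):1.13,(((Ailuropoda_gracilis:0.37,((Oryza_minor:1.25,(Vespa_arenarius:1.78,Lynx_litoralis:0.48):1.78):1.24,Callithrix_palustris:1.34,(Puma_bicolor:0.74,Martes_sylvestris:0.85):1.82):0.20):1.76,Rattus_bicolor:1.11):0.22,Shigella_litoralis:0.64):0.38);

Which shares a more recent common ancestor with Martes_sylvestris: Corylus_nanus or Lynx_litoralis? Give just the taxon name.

Lynx_litoralis

The MRCA of Martes_sylvestris and Lynx_litoralis subtends ((Oryza_minor,(Vespa_arenarius,Lynx_litoralis)),Callithrix_palustris,(Puma_bicolor,Martes_sylvestris)) (6 taxa).
The MRCA of Martes_sylvestris and Corylus_nanus is the root, subtending the entire tree (12 taxa).
The first is nested inside the second, so Martes_sylvestris shares a more recent common ancestor with Lynx_litoralis.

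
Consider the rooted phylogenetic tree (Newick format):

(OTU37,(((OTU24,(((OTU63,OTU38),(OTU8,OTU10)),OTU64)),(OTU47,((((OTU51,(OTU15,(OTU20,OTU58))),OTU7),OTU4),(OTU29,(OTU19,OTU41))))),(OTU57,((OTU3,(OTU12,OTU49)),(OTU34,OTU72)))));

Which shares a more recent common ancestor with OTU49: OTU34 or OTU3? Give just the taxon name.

The MRCA of OTU49 and OTU3 subtends (OTU3,(OTU12,OTU49)) (3 taxa).
The MRCA of OTU49 and OTU34 subtends ((OTU3,(OTU12,OTU49)),(OTU34,OTU72)) (5 taxa).
The first is nested inside the second, so OTU49 shares a more recent common ancestor with OTU3.

OTU3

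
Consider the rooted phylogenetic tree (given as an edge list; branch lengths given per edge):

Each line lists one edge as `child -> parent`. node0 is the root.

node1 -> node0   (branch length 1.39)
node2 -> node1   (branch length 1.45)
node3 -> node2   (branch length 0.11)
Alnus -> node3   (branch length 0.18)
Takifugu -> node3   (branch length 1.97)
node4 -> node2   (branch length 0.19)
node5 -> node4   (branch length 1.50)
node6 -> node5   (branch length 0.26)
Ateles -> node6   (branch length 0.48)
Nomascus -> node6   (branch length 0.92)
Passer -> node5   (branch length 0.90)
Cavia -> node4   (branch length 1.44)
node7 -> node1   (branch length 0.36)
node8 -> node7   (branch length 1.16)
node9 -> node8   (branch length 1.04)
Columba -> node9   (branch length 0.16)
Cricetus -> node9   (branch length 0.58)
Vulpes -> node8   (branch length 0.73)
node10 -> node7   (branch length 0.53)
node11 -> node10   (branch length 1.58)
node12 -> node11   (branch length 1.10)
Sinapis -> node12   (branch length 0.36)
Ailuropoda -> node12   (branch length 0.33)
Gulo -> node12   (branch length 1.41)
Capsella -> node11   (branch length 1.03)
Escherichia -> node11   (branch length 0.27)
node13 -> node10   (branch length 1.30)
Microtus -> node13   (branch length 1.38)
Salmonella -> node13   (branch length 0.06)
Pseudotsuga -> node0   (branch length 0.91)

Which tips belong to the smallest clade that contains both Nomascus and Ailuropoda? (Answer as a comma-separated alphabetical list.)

Ailuropoda, Alnus, Ateles, Capsella, Cavia, Columba, Cricetus, Escherichia, Gulo, Microtus, Nomascus, Passer, Salmonella, Sinapis, Takifugu, Vulpes

Tracing Nomascus: it sits inside (Ateles,Nomascus).
Tracing Ailuropoda: it sits inside (Sinapis,Ailuropoda,Gulo).
The smallest clade enclosing both is (((Alnus,Takifugu),(((Ateles,Nomascus),Passer),Cavia)),(((Columba,Cricetus),Vulpes),(((Sinapis,Ailuropoda,Gulo),Capsella,Escherichia),(Microtus,Salmonella)))); the answer is its 16 terminal taxa in alphabetical order.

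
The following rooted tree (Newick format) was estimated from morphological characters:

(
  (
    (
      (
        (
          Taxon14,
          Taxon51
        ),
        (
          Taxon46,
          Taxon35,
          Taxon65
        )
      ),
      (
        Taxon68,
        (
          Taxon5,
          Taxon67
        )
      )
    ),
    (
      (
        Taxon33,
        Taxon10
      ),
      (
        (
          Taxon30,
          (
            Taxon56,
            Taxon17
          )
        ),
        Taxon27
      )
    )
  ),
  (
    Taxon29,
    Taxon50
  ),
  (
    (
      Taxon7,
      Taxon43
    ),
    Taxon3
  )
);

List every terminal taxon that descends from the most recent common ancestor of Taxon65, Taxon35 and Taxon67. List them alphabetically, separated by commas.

Taxon14, Taxon35, Taxon46, Taxon5, Taxon51, Taxon65, Taxon67, Taxon68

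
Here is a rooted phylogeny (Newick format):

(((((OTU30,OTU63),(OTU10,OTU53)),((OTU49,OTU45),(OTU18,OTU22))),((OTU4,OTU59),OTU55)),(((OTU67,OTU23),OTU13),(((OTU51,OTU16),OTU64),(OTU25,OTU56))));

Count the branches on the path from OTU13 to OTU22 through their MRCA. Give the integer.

8

The MRCA of OTU13 and OTU22 is the root of the tree.
From OTU13 up to that node: 3 branches. From OTU22 up to the same node: 5 branches. Total: 3 + 5 = 8.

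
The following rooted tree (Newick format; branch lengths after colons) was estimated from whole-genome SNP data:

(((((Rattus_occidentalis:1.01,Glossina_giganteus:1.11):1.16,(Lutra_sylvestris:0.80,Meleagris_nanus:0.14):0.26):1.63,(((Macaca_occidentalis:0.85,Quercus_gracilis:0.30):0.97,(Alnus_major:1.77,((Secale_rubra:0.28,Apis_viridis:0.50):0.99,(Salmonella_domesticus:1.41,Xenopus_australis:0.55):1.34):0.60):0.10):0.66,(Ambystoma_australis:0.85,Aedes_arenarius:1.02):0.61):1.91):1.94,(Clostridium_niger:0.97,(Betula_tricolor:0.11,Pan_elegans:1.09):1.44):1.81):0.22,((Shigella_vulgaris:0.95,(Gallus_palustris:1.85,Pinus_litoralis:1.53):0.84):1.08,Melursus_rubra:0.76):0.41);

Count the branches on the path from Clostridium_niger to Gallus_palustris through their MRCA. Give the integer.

7

The MRCA of Clostridium_niger and Gallus_palustris is the root of the tree.
From Clostridium_niger up to that node: 3 branches. From Gallus_palustris up to the same node: 4 branches. Total: 3 + 4 = 7.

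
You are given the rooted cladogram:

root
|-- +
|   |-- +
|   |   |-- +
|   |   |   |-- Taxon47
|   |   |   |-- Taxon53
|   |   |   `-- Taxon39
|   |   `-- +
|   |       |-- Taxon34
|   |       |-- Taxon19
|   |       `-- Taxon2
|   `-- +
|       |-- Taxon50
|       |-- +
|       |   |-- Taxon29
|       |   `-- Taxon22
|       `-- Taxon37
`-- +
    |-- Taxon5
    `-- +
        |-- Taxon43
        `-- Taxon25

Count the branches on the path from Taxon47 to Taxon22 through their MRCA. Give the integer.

The MRCA of Taxon47 and Taxon22 is the node subtending (((Taxon47,Taxon53,Taxon39),(Taxon34,Taxon19,Taxon2)),(Taxon50,(Taxon29,Taxon22),Taxon37)).
From Taxon47 up to that node: 3 branches. From Taxon22 up to the same node: 3 branches. Total: 3 + 3 = 6.

6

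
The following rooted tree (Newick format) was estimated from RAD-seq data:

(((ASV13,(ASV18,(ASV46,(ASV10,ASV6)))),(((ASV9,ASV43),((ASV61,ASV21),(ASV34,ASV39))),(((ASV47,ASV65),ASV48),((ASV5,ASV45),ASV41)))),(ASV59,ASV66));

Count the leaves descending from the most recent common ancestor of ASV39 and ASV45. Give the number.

The MRCA of ASV39 and ASV45 is the node subtending (((ASV9,ASV43),((ASV61,ASV21),(ASV34,ASV39))),(((ASV47,ASV65),ASV48),((ASV5,ASV45),ASV41))).
That clade contains 12 terminal taxa: ASV21, ASV34, ASV39, ASV41, ASV43, ASV45, ASV47, ASV48, ASV5, ASV61, ASV65, ASV9.

12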